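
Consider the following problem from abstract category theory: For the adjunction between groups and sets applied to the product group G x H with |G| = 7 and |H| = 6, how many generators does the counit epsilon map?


The counit epsilon_K: F(U(K)) -> K of the Free-Forgetful adjunction
maps |K| generators of F(U(K)) into K. For K = G x H (the product group),
|G x H| = |G| * |H|.
Total generators mapped = 7 * 6 = 42.

42


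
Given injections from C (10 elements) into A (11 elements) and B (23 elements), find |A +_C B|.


The pushout A +_C B identifies the images of C in A and B.
|A +_C B| = |A| + |B| - |C| (for injections).
= 11 + 23 - 10 = 24

24


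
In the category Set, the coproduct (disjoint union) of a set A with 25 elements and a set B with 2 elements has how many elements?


In Set, the coproduct A + B is the disjoint union.
|A + B| = |A| + |B| = 25 + 2 = 27

27


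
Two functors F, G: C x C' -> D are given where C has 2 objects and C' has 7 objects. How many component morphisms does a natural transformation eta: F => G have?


A natural transformation eta: F => G assigns one component morphism per
object of the domain category.
The domain is the product category C x C', so
|Ob(C x C')| = |Ob(C)| * |Ob(C')| = 2 * 7 = 14.
Therefore eta has 14 component morphisms.

14


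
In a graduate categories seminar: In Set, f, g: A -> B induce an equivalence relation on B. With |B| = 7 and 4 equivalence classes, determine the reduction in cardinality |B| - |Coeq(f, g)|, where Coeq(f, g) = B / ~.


The coequalizer Coeq(f, g) = B / ~ has one element per equivalence class.
|B| = 7, |Coeq(f, g)| = 4.
|B| - |Coeq(f, g)| = 7 - 4 = 3.

3


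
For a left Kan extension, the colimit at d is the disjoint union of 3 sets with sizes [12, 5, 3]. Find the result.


Pointwise, the left Kan extension (Lan_F H)(d) is the colimit, indexed
by the comma category (F downarrow d), of H composed with the
projection (F downarrow d) -> C. Here that colimit is given
as a coproduct (disjoint union) of sets, so its cardinality is the
sum of the sizes of the summands.
Coproduct of sets with sizes: 12 + 5 + 3
= 20

20


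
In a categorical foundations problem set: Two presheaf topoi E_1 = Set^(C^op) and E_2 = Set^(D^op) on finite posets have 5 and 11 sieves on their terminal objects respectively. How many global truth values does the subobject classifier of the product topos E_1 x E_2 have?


In a product of presheaf topoi E_1 x E_2, the subobject classifier
is Omega = Omega_1 x Omega_2 (componentwise), so
|Omega(top)| = |Omega_1(top_1)| * |Omega_2(top_2)|.
= 5 * 11 = 55.

55


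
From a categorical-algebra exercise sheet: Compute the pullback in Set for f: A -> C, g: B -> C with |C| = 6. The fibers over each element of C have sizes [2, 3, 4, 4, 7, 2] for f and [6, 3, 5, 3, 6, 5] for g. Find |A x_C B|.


The pullback A x_C B consists of pairs (a, b) with f(a) = g(b).
For each element c in C, the fiber product has |f^-1(c)| * |g^-1(c)| elements.
Summing over C: 2 * 6 + 3 * 3 + 4 * 5 + 4 * 3 + 7 * 6 + 2 * 5
= 12 + 9 + 20 + 12 + 42 + 10 = 105

105


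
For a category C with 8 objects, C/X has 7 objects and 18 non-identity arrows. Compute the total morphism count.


In the slice category C/X, objects are morphisms to X.
Identity morphisms: 7 (one per object of C/X).
Non-identity morphisms: 18.
Total = 7 + 18 = 25

25


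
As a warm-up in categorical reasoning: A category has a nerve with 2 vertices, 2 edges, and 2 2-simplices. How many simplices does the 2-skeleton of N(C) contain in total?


The 2-skeleton of the nerve N(C) consists of simplices in dimensions 0, 1, 2:
  |N(C)_0| = 2 (objects)
  |N(C)_1| = 2 (morphisms)
  |N(C)_2| = 2 (composable pairs)
Total = 2 + 2 + 2 = 6

6


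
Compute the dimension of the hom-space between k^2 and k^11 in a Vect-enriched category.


In Vect-enriched categories, Hom(k^n, k^m) is the space of m x n matrices.
dim(Hom(k^2, k^11)) = 11 * 2 = 22

22


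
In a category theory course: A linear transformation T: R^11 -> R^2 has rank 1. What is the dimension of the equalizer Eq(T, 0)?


The equalizer of f and the zero map is ker(f).
By the rank-nullity theorem: dim(ker(f)) = dim(domain) - rank(f).
dim(ker(f)) = 11 - 1 = 10

10


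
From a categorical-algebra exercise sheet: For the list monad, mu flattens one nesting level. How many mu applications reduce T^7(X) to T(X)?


Each application of mu: T^2 -> T removes one layer of nesting.
Starting at depth 7 (i.e., T^7(X)), we need to reach T(X).
Number of mu applications = 7 - 1 = 6

6


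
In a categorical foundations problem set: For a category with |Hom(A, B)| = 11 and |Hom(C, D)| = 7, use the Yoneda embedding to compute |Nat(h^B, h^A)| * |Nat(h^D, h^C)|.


By the Yoneda lemma, Nat(h^B, h^A) is isomorphic to Hom(A, B),
so |Nat(h^B, h^A)| = |Hom(A, B)| and |Nat(h^D, h^C)| = |Hom(C, D)|.
|Hom(A, B)| = 11, |Hom(C, D)| = 7.
|Nat(h^B, h^A) x Nat(h^D, h^C)| = 11 * 7 = 77

77


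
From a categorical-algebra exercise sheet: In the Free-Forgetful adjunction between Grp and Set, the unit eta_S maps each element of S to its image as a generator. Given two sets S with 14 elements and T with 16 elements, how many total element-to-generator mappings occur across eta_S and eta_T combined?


The unit eta_X: X -> U(F(X)) of the Free-Forgetful adjunction
maps each element of X to a generator of F(X). For X = S + T (disjoint
union in Set), |S + T| = |S| + |T|.
Total mappings = 14 + 16 = 30.

30


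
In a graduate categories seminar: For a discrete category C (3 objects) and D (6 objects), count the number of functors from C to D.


A functor from a discrete category C to D is determined by
where each object maps. Each of the 3 objects of C can map
to any of the 6 objects of D independently.
Number of functors = 6^3 = 216

216


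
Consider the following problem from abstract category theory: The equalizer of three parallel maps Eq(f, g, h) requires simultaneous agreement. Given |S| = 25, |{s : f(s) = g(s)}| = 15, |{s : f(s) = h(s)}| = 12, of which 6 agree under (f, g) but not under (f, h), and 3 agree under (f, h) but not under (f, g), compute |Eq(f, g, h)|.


Eq(f, g, h) is the triple-agreement set: points in S where all three
maps take the same value. Using inclusion-exclusion on the pairwise data:
Pair (f, g) agrees on 15 points; pair (f, h) on 12 points.
Points agreeing under (f, g) but not (f, h) = 6; under (f, h) but not (f, g) = 3.
Triple-agreement = agreement-in-(f, g) minus points that agree under (f, g) but not (f, h):
|Eq(f, g, h)| = 15 - 6 = 9
(cross-check via (f, h): 12 - 3 = 9.)

9


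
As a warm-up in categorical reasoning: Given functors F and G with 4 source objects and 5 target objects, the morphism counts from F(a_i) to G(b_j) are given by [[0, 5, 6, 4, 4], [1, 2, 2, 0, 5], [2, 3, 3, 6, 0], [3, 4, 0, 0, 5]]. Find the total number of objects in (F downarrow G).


Objects of (F downarrow G) are triples (a, b, h: F(a)->G(b)).
The count equals the sum of all entries in the hom-matrix.
sum(row 0) = 19
sum(row 1) = 10
sum(row 2) = 14
sum(row 3) = 12
Grand total = 55

55


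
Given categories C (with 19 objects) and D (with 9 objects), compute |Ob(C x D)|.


The product category C x D has objects that are pairs (c, d).
Number of pairs = |Ob(C)| * |Ob(D)| = 19 * 9 = 171

171


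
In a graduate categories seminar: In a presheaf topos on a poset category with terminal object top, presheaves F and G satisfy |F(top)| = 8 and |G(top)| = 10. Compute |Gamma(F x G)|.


Global sections of a presheaf on a poset with terminal top satisfy
Gamma(H) ~ H(top). Presheaves admit pointwise products, so
(F x G)(top) = F(top) x G(top) (Cartesian product).
|Gamma(F x G)| = |F(top)| * |G(top)| = 8 * 10 = 80.

80


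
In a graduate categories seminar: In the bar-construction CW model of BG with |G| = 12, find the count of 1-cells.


In the bar-construction CW model of BG, the n-cells are indexed by
n-tuples [g_1|...|g_n] of non-identity elements of G (degenerate
simplices with some g_i = e do not contribute cells), so there are
(|G| - 1)^n n-cells.
For dim = 1 with |G| = 12:
cells = (12 - 1)^1 = 11^1 = 11

11


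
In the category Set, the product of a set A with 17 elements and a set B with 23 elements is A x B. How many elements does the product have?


In Set, the product A x B is the Cartesian product.
By the universal property, |A x B| = |A| * |B|.
|A x B| = 17 * 23 = 391

391


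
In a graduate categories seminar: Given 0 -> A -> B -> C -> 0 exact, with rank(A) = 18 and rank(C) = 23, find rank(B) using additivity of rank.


For a short exact sequence 0 -> A -> B -> C -> 0,
rank is additive: rank(B) = rank(A) + rank(C).
rank(B) = 18 + 23 = 41

41


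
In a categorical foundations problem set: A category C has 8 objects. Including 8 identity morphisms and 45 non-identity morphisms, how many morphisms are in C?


Each object has an identity morphism, giving 8 identities.
Adding the 45 non-identity morphisms:
Total = 8 + 45 = 53

53


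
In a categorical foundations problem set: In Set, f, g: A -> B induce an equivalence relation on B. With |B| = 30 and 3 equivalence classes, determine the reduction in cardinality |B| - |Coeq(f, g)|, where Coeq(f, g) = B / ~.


The coequalizer Coeq(f, g) = B / ~ has one element per equivalence class.
|B| = 30, |Coeq(f, g)| = 3.
|B| - |Coeq(f, g)| = 30 - 3 = 27.

27


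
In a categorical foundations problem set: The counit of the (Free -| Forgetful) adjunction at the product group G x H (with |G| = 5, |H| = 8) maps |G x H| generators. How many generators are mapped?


The counit epsilon_K: F(U(K)) -> K of the Free-Forgetful adjunction
maps |K| generators of F(U(K)) into K. For K = G x H (the product group),
|G x H| = |G| * |H|.
Total generators mapped = 5 * 8 = 40.

40


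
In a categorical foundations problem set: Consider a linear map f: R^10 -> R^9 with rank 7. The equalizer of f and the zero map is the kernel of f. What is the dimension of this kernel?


The equalizer of f and the zero map is ker(f).
By the rank-nullity theorem: dim(ker(f)) = dim(domain) - rank(f).
dim(ker(f)) = 10 - 7 = 3

3


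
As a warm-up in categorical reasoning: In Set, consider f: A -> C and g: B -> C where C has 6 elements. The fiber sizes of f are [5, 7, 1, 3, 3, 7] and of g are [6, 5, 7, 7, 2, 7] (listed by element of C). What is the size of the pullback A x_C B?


The pullback A x_C B consists of pairs (a, b) with f(a) = g(b).
For each element c in C, the fiber product has |f^-1(c)| * |g^-1(c)| elements.
Summing over C: 5 * 6 + 7 * 5 + 1 * 7 + 3 * 7 + 3 * 2 + 7 * 7
= 30 + 35 + 7 + 21 + 6 + 49 = 148

148


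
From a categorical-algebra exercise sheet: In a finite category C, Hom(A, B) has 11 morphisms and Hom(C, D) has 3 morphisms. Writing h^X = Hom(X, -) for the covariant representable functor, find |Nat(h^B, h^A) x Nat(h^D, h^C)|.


By the Yoneda lemma, Nat(h^B, h^A) is isomorphic to Hom(A, B),
so |Nat(h^B, h^A)| = |Hom(A, B)| and |Nat(h^D, h^C)| = |Hom(C, D)|.
|Hom(A, B)| = 11, |Hom(C, D)| = 3.
|Nat(h^B, h^A) x Nat(h^D, h^C)| = 11 * 3 = 33

33


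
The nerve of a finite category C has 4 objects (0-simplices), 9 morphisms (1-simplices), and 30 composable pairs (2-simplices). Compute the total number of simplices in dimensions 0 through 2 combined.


The 2-skeleton of the nerve N(C) consists of simplices in dimensions 0, 1, 2:
  |N(C)_0| = 4 (objects)
  |N(C)_1| = 9 (morphisms)
  |N(C)_2| = 30 (composable pairs)
Total = 4 + 9 + 30 = 43

43


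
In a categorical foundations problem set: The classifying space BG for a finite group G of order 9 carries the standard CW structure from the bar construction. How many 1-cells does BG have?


In the bar-construction CW model of BG, the n-cells are indexed by
n-tuples [g_1|...|g_n] of non-identity elements of G (degenerate
simplices with some g_i = e do not contribute cells), so there are
(|G| - 1)^n n-cells.
For dim = 1 with |G| = 9:
cells = (9 - 1)^1 = 8^1 = 8

8


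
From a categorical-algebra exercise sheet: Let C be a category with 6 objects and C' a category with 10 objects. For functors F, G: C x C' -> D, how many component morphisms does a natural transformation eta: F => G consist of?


A natural transformation eta: F => G assigns one component morphism per
object of the domain category.
The domain is the product category C x C', so
|Ob(C x C')| = |Ob(C)| * |Ob(C')| = 6 * 10 = 60.
Therefore eta has 60 component morphisms.

60


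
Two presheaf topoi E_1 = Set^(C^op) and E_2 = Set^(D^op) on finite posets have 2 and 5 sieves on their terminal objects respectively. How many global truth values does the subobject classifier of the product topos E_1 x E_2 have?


In a product of presheaf topoi E_1 x E_2, the subobject classifier
is Omega = Omega_1 x Omega_2 (componentwise), so
|Omega(top)| = |Omega_1(top_1)| * |Omega_2(top_2)|.
= 2 * 5 = 10.

10


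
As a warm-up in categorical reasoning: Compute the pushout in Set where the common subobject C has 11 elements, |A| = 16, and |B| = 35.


The pushout A +_C B identifies the images of C in A and B.
|A +_C B| = |A| + |B| - |C| (for injections).
= 16 + 35 - 11 = 40

40


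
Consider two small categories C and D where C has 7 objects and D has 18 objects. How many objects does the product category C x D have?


The product category C x D has objects that are pairs (c, d).
Number of pairs = |Ob(C)| * |Ob(D)| = 7 * 18 = 126

126


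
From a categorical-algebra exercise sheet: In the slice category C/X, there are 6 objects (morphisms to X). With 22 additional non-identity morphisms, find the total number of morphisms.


In the slice category C/X, objects are morphisms to X.
Identity morphisms: 6 (one per object of C/X).
Non-identity morphisms: 22.
Total = 6 + 22 = 28

28


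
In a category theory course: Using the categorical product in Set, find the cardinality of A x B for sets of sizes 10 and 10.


In Set, the product A x B is the Cartesian product.
By the universal property, |A x B| = |A| * |B|.
|A x B| = 10 * 10 = 100

100


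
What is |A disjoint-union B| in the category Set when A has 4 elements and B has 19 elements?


In Set, the coproduct A + B is the disjoint union.
|A + B| = |A| + |B| = 4 + 19 = 23

23


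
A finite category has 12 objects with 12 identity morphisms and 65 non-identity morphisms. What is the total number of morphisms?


Each object has an identity morphism, giving 12 identities.
Adding the 65 non-identity morphisms:
Total = 12 + 65 = 77

77


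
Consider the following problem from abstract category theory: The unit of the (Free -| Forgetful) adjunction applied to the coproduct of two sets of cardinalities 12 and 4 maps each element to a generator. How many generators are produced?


The unit eta_X: X -> U(F(X)) of the Free-Forgetful adjunction
maps each element of X to a generator of F(X). For X = S + T (disjoint
union in Set), |S + T| = |S| + |T|.
Total mappings = 12 + 4 = 16.

16


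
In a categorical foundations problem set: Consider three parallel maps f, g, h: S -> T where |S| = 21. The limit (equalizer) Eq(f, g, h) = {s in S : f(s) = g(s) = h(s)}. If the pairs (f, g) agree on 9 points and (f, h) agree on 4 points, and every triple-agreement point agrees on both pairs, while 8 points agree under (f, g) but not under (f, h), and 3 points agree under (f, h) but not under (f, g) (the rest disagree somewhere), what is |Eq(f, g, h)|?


Eq(f, g, h) is the triple-agreement set: points in S where all three
maps take the same value. Using inclusion-exclusion on the pairwise data:
Pair (f, g) agrees on 9 points; pair (f, h) on 4 points.
Points agreeing under (f, g) but not (f, h) = 8; under (f, h) but not (f, g) = 3.
Triple-agreement = agreement-in-(f, g) minus points that agree under (f, g) but not (f, h):
|Eq(f, g, h)| = 9 - 8 = 1
(cross-check via (f, h): 4 - 3 = 1.)

1


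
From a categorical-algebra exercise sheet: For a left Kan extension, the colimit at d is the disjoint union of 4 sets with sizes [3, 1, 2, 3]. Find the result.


Pointwise, the left Kan extension (Lan_F H)(d) is the colimit, indexed
by the comma category (F downarrow d), of H composed with the
projection (F downarrow d) -> C. Here that colimit is given
as a coproduct (disjoint union) of sets, so its cardinality is the
sum of the sizes of the summands.
Coproduct of sets with sizes: 3 + 1 + 2 + 3
= 9

9


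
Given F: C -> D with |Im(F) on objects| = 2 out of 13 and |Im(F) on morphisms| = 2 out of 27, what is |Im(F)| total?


The image of F consists of distinct objects and distinct morphisms.
|Im(F)| on objects = 2
|Im(F)| on morphisms = 2
Total image cardinality = 2 + 2 = 4

4


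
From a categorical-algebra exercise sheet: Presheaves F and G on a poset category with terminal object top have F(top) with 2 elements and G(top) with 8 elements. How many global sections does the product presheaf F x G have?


Global sections of a presheaf on a poset with terminal top satisfy
Gamma(H) ~ H(top). Presheaves admit pointwise products, so
(F x G)(top) = F(top) x G(top) (Cartesian product).
|Gamma(F x G)| = |F(top)| * |G(top)| = 2 * 8 = 16.

16


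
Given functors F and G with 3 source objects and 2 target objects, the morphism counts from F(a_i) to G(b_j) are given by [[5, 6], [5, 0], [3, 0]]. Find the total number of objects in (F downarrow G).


Objects of (F downarrow G) are triples (a, b, h: F(a)->G(b)).
The count equals the sum of all entries in the hom-matrix.
sum(row 0) = 11
sum(row 1) = 5
sum(row 2) = 3
Grand total = 19

19


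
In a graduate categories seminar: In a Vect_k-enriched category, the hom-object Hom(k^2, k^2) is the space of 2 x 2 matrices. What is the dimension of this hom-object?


In Vect-enriched categories, Hom(k^n, k^m) is the space of m x n matrices.
dim(Hom(k^2, k^2)) = 2 * 2 = 4

4


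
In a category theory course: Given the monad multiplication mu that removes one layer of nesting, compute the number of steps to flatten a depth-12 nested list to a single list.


Each application of mu: T^2 -> T removes one layer of nesting.
Starting at depth 12 (i.e., T^12(X)), we need to reach T(X).
Number of mu applications = 12 - 1 = 11

11


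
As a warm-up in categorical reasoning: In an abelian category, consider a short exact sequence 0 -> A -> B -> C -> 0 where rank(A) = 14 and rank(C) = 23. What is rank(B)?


For a short exact sequence 0 -> A -> B -> C -> 0,
rank is additive: rank(B) = rank(A) + rank(C).
rank(B) = 14 + 23 = 37

37


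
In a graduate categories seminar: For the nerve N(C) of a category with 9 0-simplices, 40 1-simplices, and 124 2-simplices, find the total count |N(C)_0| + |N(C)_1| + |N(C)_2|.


The 2-skeleton of the nerve N(C) consists of simplices in dimensions 0, 1, 2:
  |N(C)_0| = 9 (objects)
  |N(C)_1| = 40 (morphisms)
  |N(C)_2| = 124 (composable pairs)
Total = 9 + 40 + 124 = 173

173


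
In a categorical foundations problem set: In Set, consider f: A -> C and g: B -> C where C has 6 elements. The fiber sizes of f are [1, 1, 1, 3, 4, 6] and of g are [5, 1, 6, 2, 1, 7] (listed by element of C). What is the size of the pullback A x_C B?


The pullback A x_C B consists of pairs (a, b) with f(a) = g(b).
For each element c in C, the fiber product has |f^-1(c)| * |g^-1(c)| elements.
Summing over C: 1 * 5 + 1 * 1 + 1 * 6 + 3 * 2 + 4 * 1 + 6 * 7
= 5 + 1 + 6 + 6 + 4 + 42 = 64

64


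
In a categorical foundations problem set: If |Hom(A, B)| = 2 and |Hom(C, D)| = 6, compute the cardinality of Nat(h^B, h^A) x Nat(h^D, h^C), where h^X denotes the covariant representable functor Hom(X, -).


By the Yoneda lemma, Nat(h^B, h^A) is isomorphic to Hom(A, B),
so |Nat(h^B, h^A)| = |Hom(A, B)| and |Nat(h^D, h^C)| = |Hom(C, D)|.
|Hom(A, B)| = 2, |Hom(C, D)| = 6.
|Nat(h^B, h^A) x Nat(h^D, h^C)| = 2 * 6 = 12

12


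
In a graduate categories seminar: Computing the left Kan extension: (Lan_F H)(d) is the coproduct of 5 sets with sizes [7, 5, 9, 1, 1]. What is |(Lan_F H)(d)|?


Pointwise, the left Kan extension (Lan_F H)(d) is the colimit, indexed
by the comma category (F downarrow d), of H composed with the
projection (F downarrow d) -> C. Here that colimit is given
as a coproduct (disjoint union) of sets, so its cardinality is the
sum of the sizes of the summands.
Coproduct of sets with sizes: 7 + 5 + 9 + 1 + 1
= 23

23


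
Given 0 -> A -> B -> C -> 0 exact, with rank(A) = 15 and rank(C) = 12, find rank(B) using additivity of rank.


For a short exact sequence 0 -> A -> B -> C -> 0,
rank is additive: rank(B) = rank(A) + rank(C).
rank(B) = 15 + 12 = 27

27


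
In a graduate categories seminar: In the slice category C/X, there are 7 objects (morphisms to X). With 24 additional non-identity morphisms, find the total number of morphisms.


In the slice category C/X, objects are morphisms to X.
Identity morphisms: 7 (one per object of C/X).
Non-identity morphisms: 24.
Total = 7 + 24 = 31

31


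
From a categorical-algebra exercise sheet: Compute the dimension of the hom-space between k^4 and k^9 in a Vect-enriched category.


In Vect-enriched categories, Hom(k^n, k^m) is the space of m x n matrices.
dim(Hom(k^4, k^9)) = 9 * 4 = 36

36


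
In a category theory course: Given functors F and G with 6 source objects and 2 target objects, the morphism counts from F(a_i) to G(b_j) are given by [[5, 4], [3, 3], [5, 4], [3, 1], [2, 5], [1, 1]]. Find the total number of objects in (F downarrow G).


Objects of (F downarrow G) are triples (a, b, h: F(a)->G(b)).
The count equals the sum of all entries in the hom-matrix.
sum(row 0) = 9
sum(row 1) = 6
sum(row 2) = 9
sum(row 3) = 4
sum(row 4) = 7
sum(row 5) = 2
Grand total = 37

37


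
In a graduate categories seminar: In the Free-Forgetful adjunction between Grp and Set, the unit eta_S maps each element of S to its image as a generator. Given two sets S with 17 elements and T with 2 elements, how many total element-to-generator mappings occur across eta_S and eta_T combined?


The unit eta_X: X -> U(F(X)) of the Free-Forgetful adjunction
maps each element of X to a generator of F(X). For X = S + T (disjoint
union in Set), |S + T| = |S| + |T|.
Total mappings = 17 + 2 = 19.

19


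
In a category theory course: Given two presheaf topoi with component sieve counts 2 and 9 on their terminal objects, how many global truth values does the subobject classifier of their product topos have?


In a product of presheaf topoi E_1 x E_2, the subobject classifier
is Omega = Omega_1 x Omega_2 (componentwise), so
|Omega(top)| = |Omega_1(top_1)| * |Omega_2(top_2)|.
= 2 * 9 = 18.

18


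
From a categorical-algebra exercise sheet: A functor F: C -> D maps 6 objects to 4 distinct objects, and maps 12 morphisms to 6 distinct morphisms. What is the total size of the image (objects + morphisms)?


The image of F consists of distinct objects and distinct morphisms.
|Im(F)| on objects = 4
|Im(F)| on morphisms = 6
Total image cardinality = 4 + 6 = 10

10


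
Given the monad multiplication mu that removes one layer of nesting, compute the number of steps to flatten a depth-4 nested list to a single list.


Each application of mu: T^2 -> T removes one layer of nesting.
Starting at depth 4 (i.e., T^4(X)), we need to reach T(X).
Number of mu applications = 4 - 1 = 3

3


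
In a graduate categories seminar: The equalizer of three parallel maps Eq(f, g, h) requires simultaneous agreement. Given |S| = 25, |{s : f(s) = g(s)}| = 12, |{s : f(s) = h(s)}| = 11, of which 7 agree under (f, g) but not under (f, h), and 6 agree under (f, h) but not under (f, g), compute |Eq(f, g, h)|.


Eq(f, g, h) is the triple-agreement set: points in S where all three
maps take the same value. Using inclusion-exclusion on the pairwise data:
Pair (f, g) agrees on 12 points; pair (f, h) on 11 points.
Points agreeing under (f, g) but not (f, h) = 7; under (f, h) but not (f, g) = 6.
Triple-agreement = agreement-in-(f, g) minus points that agree under (f, g) but not (f, h):
|Eq(f, g, h)| = 12 - 7 = 5
(cross-check via (f, h): 11 - 6 = 5.)

5


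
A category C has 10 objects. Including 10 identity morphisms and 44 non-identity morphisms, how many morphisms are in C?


Each object has an identity morphism, giving 10 identities.
Adding the 44 non-identity morphisms:
Total = 10 + 44 = 54

54


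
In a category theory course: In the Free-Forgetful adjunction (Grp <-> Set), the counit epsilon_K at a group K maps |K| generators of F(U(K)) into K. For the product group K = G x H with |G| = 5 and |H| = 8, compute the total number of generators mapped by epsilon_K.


The counit epsilon_K: F(U(K)) -> K of the Free-Forgetful adjunction
maps |K| generators of F(U(K)) into K. For K = G x H (the product group),
|G x H| = |G| * |H|.
Total generators mapped = 5 * 8 = 40.

40


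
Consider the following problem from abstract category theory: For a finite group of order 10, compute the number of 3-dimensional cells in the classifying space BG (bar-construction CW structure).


In the bar-construction CW model of BG, the n-cells are indexed by
n-tuples [g_1|...|g_n] of non-identity elements of G (degenerate
simplices with some g_i = e do not contribute cells), so there are
(|G| - 1)^n n-cells.
For dim = 3 with |G| = 10:
cells = (10 - 1)^3 = 9^3 = 729

729


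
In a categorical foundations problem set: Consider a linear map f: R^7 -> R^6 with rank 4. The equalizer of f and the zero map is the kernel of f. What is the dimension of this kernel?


The equalizer of f and the zero map is ker(f).
By the rank-nullity theorem: dim(ker(f)) = dim(domain) - rank(f).
dim(ker(f)) = 7 - 4 = 3

3


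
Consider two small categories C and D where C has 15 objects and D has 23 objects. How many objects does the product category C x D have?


The product category C x D has objects that are pairs (c, d).
Number of pairs = |Ob(C)| * |Ob(D)| = 15 * 23 = 345

345


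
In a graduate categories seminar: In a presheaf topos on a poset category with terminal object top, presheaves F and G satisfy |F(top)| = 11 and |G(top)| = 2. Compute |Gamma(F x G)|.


Global sections of a presheaf on a poset with terminal top satisfy
Gamma(H) ~ H(top). Presheaves admit pointwise products, so
(F x G)(top) = F(top) x G(top) (Cartesian product).
|Gamma(F x G)| = |F(top)| * |G(top)| = 11 * 2 = 22.

22


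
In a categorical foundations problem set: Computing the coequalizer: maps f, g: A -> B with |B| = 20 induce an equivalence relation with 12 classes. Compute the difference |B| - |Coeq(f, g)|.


The coequalizer Coeq(f, g) = B / ~ has one element per equivalence class.
|B| = 20, |Coeq(f, g)| = 12.
|B| - |Coeq(f, g)| = 20 - 12 = 8.

8


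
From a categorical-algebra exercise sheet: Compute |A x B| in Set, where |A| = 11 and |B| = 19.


In Set, the product A x B is the Cartesian product.
By the universal property, |A x B| = |A| * |B|.
|A x B| = 11 * 19 = 209

209


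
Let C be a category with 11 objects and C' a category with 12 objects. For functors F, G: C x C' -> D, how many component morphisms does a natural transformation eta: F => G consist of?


A natural transformation eta: F => G assigns one component morphism per
object of the domain category.
The domain is the product category C x C', so
|Ob(C x C')| = |Ob(C)| * |Ob(C')| = 11 * 12 = 132.
Therefore eta has 132 component morphisms.

132


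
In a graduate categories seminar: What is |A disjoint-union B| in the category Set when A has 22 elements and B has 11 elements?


In Set, the coproduct A + B is the disjoint union.
|A + B| = |A| + |B| = 22 + 11 = 33

33


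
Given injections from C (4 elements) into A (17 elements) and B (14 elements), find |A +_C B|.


The pushout A +_C B identifies the images of C in A and B.
|A +_C B| = |A| + |B| - |C| (for injections).
= 17 + 14 - 4 = 27

27


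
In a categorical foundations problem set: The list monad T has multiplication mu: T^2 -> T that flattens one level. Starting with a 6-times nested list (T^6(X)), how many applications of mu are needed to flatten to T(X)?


Each application of mu: T^2 -> T removes one layer of nesting.
Starting at depth 6 (i.e., T^6(X)), we need to reach T(X).
Number of mu applications = 6 - 1 = 5

5


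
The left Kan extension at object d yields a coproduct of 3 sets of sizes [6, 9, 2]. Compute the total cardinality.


Pointwise, the left Kan extension (Lan_F H)(d) is the colimit, indexed
by the comma category (F downarrow d), of H composed with the
projection (F downarrow d) -> C. Here that colimit is given
as a coproduct (disjoint union) of sets, so its cardinality is the
sum of the sizes of the summands.
Coproduct of sets with sizes: 6 + 9 + 2
= 17

17


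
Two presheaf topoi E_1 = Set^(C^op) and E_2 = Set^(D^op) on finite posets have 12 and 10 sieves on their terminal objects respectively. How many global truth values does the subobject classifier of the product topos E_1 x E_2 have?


In a product of presheaf topoi E_1 x E_2, the subobject classifier
is Omega = Omega_1 x Omega_2 (componentwise), so
|Omega(top)| = |Omega_1(top_1)| * |Omega_2(top_2)|.
= 12 * 10 = 120.

120


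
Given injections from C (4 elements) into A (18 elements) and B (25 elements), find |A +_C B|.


The pushout A +_C B identifies the images of C in A and B.
|A +_C B| = |A| + |B| - |C| (for injections).
= 18 + 25 - 4 = 39

39


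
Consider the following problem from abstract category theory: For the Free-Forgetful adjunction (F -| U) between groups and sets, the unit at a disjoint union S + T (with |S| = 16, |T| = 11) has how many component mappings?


The unit eta_X: X -> U(F(X)) of the Free-Forgetful adjunction
maps each element of X to a generator of F(X). For X = S + T (disjoint
union in Set), |S + T| = |S| + |T|.
Total mappings = 16 + 11 = 27.

27


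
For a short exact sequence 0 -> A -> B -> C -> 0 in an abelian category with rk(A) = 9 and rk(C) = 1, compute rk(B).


For a short exact sequence 0 -> A -> B -> C -> 0,
rank is additive: rank(B) = rank(A) + rank(C).
rank(B) = 9 + 1 = 10

10


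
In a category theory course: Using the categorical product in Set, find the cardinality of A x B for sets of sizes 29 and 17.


In Set, the product A x B is the Cartesian product.
By the universal property, |A x B| = |A| * |B|.
|A x B| = 29 * 17 = 493

493


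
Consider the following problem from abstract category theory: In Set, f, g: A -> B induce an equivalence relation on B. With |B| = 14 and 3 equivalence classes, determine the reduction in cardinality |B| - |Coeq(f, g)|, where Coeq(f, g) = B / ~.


The coequalizer Coeq(f, g) = B / ~ has one element per equivalence class.
|B| = 14, |Coeq(f, g)| = 3.
|B| - |Coeq(f, g)| = 14 - 3 = 11.

11


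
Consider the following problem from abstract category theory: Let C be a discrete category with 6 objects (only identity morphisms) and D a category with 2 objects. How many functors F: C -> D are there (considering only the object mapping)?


A functor from a discrete category C to D is determined by
where each object maps. Each of the 6 objects of C can map
to any of the 2 objects of D independently.
Number of functors = 2^6 = 64

64


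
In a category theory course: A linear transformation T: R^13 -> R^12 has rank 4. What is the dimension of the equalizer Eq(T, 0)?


The equalizer of f and the zero map is ker(f).
By the rank-nullity theorem: dim(ker(f)) = dim(domain) - rank(f).
dim(ker(f)) = 13 - 4 = 9

9


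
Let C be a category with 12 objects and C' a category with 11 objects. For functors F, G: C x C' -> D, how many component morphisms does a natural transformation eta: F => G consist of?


A natural transformation eta: F => G assigns one component morphism per
object of the domain category.
The domain is the product category C x C', so
|Ob(C x C')| = |Ob(C)| * |Ob(C')| = 12 * 11 = 132.
Therefore eta has 132 component morphisms.

132


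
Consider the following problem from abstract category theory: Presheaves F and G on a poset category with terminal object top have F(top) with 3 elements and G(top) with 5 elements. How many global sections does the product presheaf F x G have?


Global sections of a presheaf on a poset with terminal top satisfy
Gamma(H) ~ H(top). Presheaves admit pointwise products, so
(F x G)(top) = F(top) x G(top) (Cartesian product).
|Gamma(F x G)| = |F(top)| * |G(top)| = 3 * 5 = 15.

15


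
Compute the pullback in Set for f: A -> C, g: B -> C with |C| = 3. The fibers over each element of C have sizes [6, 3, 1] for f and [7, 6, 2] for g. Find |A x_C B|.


The pullback A x_C B consists of pairs (a, b) with f(a) = g(b).
For each element c in C, the fiber product has |f^-1(c)| * |g^-1(c)| elements.
Summing over C: 6 * 7 + 3 * 6 + 1 * 2
= 42 + 18 + 2 = 62

62


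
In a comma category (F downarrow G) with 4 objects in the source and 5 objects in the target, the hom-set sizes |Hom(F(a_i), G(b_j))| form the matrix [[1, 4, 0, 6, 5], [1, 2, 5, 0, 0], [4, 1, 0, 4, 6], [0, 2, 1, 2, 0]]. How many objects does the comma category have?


Objects of (F downarrow G) are triples (a, b, h: F(a)->G(b)).
The count equals the sum of all entries in the hom-matrix.
sum(row 0) = 16
sum(row 1) = 8
sum(row 2) = 15
sum(row 3) = 5
Grand total = 44

44


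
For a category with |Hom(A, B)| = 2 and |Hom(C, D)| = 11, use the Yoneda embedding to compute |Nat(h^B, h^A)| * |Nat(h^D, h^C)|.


By the Yoneda lemma, Nat(h^B, h^A) is isomorphic to Hom(A, B),
so |Nat(h^B, h^A)| = |Hom(A, B)| and |Nat(h^D, h^C)| = |Hom(C, D)|.
|Hom(A, B)| = 2, |Hom(C, D)| = 11.
|Nat(h^B, h^A) x Nat(h^D, h^C)| = 2 * 11 = 22

22


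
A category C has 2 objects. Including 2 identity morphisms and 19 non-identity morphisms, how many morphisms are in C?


Each object has an identity morphism, giving 2 identities.
Adding the 19 non-identity morphisms:
Total = 2 + 19 = 21

21


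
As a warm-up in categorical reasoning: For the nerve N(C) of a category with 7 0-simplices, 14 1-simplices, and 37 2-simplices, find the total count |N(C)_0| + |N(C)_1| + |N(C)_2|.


The 2-skeleton of the nerve N(C) consists of simplices in dimensions 0, 1, 2:
  |N(C)_0| = 7 (objects)
  |N(C)_1| = 14 (morphisms)
  |N(C)_2| = 37 (composable pairs)
Total = 7 + 14 + 37 = 58

58


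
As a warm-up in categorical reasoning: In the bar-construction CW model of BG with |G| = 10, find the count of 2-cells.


In the bar-construction CW model of BG, the n-cells are indexed by
n-tuples [g_1|...|g_n] of non-identity elements of G (degenerate
simplices with some g_i = e do not contribute cells), so there are
(|G| - 1)^n n-cells.
For dim = 2 with |G| = 10:
cells = (10 - 1)^2 = 9^2 = 81

81


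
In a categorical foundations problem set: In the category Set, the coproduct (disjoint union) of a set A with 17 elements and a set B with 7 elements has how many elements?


In Set, the coproduct A + B is the disjoint union.
|A + B| = |A| + |B| = 17 + 7 = 24

24


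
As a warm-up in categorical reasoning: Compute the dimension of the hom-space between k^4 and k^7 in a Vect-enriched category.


In Vect-enriched categories, Hom(k^n, k^m) is the space of m x n matrices.
dim(Hom(k^4, k^7)) = 7 * 4 = 28

28


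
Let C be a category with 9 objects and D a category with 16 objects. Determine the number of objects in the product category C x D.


The product category C x D has objects that are pairs (c, d).
Number of pairs = |Ob(C)| * |Ob(D)| = 9 * 16 = 144

144


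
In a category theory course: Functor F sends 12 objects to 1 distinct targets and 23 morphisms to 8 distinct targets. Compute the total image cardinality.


The image of F consists of distinct objects and distinct morphisms.
|Im(F)| on objects = 1
|Im(F)| on morphisms = 8
Total image cardinality = 1 + 8 = 9

9


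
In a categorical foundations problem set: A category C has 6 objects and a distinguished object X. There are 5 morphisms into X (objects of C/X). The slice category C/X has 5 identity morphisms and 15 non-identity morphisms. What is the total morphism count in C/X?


In the slice category C/X, objects are morphisms to X.
Identity morphisms: 5 (one per object of C/X).
Non-identity morphisms: 15.
Total = 5 + 15 = 20

20


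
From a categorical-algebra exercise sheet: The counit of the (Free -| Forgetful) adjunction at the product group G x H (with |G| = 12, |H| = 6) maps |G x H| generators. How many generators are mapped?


The counit epsilon_K: F(U(K)) -> K of the Free-Forgetful adjunction
maps |K| generators of F(U(K)) into K. For K = G x H (the product group),
|G x H| = |G| * |H|.
Total generators mapped = 12 * 6 = 72.

72


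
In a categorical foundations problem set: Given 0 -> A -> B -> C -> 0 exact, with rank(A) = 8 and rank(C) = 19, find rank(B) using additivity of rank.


For a short exact sequence 0 -> A -> B -> C -> 0,
rank is additive: rank(B) = rank(A) + rank(C).
rank(B) = 8 + 19 = 27

27


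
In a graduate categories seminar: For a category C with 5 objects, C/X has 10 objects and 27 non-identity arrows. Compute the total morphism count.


In the slice category C/X, objects are morphisms to X.
Identity morphisms: 10 (one per object of C/X).
Non-identity morphisms: 27.
Total = 10 + 27 = 37

37


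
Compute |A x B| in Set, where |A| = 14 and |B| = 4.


In Set, the product A x B is the Cartesian product.
By the universal property, |A x B| = |A| * |B|.
|A x B| = 14 * 4 = 56

56


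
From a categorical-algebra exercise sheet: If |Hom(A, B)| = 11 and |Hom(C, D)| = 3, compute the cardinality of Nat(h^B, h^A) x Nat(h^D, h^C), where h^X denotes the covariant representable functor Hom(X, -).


By the Yoneda lemma, Nat(h^B, h^A) is isomorphic to Hom(A, B),
so |Nat(h^B, h^A)| = |Hom(A, B)| and |Nat(h^D, h^C)| = |Hom(C, D)|.
|Hom(A, B)| = 11, |Hom(C, D)| = 3.
|Nat(h^B, h^A) x Nat(h^D, h^C)| = 11 * 3 = 33

33


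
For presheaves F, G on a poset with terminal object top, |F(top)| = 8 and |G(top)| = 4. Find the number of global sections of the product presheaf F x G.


Global sections of a presheaf on a poset with terminal top satisfy
Gamma(H) ~ H(top). Presheaves admit pointwise products, so
(F x G)(top) = F(top) x G(top) (Cartesian product).
|Gamma(F x G)| = |F(top)| * |G(top)| = 8 * 4 = 32.

32


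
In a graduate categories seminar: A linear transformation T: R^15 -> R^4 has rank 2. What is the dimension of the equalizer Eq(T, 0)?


The equalizer of f and the zero map is ker(f).
By the rank-nullity theorem: dim(ker(f)) = dim(domain) - rank(f).
dim(ker(f)) = 15 - 2 = 13

13


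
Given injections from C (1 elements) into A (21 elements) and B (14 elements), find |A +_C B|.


The pushout A +_C B identifies the images of C in A and B.
|A +_C B| = |A| + |B| - |C| (for injections).
= 21 + 14 - 1 = 34

34


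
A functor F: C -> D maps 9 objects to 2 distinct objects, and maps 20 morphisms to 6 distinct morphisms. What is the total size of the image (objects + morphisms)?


The image of F consists of distinct objects and distinct morphisms.
|Im(F)| on objects = 2
|Im(F)| on morphisms = 6
Total image cardinality = 2 + 6 = 8

8


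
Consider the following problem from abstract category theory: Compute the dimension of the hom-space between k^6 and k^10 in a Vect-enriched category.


In Vect-enriched categories, Hom(k^n, k^m) is the space of m x n matrices.
dim(Hom(k^6, k^10)) = 10 * 6 = 60

60


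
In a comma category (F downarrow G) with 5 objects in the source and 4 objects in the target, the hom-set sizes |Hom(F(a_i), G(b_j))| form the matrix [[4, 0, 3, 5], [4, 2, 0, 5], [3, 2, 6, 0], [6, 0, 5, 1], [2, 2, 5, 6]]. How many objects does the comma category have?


Objects of (F downarrow G) are triples (a, b, h: F(a)->G(b)).
The count equals the sum of all entries in the hom-matrix.
sum(row 0) = 12
sum(row 1) = 11
sum(row 2) = 11
sum(row 3) = 12
sum(row 4) = 15
Grand total = 61

61


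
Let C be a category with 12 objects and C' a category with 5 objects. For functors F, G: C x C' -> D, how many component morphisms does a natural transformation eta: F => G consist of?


A natural transformation eta: F => G assigns one component morphism per
object of the domain category.
The domain is the product category C x C', so
|Ob(C x C')| = |Ob(C)| * |Ob(C')| = 12 * 5 = 60.
Therefore eta has 60 component morphisms.

60
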